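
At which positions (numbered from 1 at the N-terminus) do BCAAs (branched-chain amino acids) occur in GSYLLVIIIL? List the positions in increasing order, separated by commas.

4, 5, 6, 7, 8, 9, 10

The BCAAs are Val, Leu, and Ile — aliphatic side chains with a branch point.
Matching residues: L4, L5, V6, I7, I8, I9, L10.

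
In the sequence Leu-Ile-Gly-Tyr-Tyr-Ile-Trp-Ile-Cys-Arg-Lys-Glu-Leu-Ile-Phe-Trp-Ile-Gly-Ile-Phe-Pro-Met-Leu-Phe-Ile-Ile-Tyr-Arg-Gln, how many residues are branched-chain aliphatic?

11

V, L, and I make up the branched-chain aliphatic group.
Matching residues: Leu1, Ile2, Ile6, Ile8, Leu13, Ile14, Ile17, Ile19, Leu23, Ile25, Ile26.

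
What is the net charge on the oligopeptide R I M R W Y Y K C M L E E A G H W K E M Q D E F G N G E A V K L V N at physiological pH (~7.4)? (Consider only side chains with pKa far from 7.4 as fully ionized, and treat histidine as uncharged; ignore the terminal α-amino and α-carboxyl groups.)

-1

At pH ~7.4 the Lys and Arg side chains are protonated (+1), the Asp and Glu side chains are deprotonated (−1), and with His taken as neutral all other side chains carry no charge.
Positive (K, R): R1, R4, K8, K18, K31 → +5.
Negative (D, E): E12, E13, E19, D22, E23, E28 → −6.
Net charge = (+5) + (−6) = −1.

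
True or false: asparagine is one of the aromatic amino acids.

The aromatic amino acids are Phe (F, benzyl), Trp (W, indole), and Tyr (Y, phenol).
Asparagine is not in this group.

False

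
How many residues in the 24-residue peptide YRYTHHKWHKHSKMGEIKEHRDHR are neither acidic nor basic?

Acidic: D, E. Basic: K, R, H. All other residues are neither.
Matching residues: Y1, Y3, T4, W8, S12, M14, G15, I17.

8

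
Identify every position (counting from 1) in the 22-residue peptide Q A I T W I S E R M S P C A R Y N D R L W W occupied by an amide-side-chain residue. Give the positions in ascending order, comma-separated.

1, 17

Asparagine (N) and glutamine (Q) have uncharged amide side chains.
Matching residues: Q1, N17.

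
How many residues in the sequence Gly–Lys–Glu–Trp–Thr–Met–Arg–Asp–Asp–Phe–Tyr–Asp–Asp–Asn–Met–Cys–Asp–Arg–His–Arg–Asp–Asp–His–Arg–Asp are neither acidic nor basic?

Acidic: D, E. Basic: K, R, H. All other residues are neither.
Matching residues: Gly1, Trp4, Thr5, Met6, Phe10, Tyr11, Asn14, Met15, Cys16.

9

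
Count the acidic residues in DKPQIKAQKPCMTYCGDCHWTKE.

Only D (aspartate) and E (glutamate) carry a side-chain carboxylic acid.
Matching residues: D1, D17, E23.

3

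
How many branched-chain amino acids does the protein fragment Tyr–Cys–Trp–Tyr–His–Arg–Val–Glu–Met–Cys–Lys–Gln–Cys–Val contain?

2

The BCAAs are Val, Leu, and Ile — aliphatic side chains with a branch point.
Matching residues: Val7, Val14.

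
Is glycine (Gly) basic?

K, R, and H are the three residues with basic side chains (ε-amine, guanidinium, and imidazole respectively).
Glycine is not in this group.

No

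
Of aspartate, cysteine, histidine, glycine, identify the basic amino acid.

Lysine (K), arginine (R), and histidine (H) have basic, nitrogen-containing side chains.
Of the listed options, only histidine belongs to this group.

histidine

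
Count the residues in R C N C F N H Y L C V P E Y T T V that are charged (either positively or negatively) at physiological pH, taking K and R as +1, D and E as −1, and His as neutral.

2

Charged side chains at pH ~7.4: K, R (positive); D, E (negative).
Matching residues: R1, E13.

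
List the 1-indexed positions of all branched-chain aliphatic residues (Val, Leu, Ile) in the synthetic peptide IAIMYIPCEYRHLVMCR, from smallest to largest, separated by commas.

1, 3, 6, 13, 14

Matching residues: I1, I3, I6, L13, V14.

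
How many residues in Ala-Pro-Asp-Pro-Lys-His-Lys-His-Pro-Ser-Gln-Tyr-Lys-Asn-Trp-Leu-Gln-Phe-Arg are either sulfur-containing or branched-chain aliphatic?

1

Sulfur-containing: C, M. Branched-chain aliphatic: I, L, V.
Sulfur-containing residues here: none (0).
Branched-chain aliphatic residues here: Leu16 (1).
The two groups share no amino acid, so total = 0 + 1 = 1.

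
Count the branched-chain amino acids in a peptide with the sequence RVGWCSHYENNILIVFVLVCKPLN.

The BCAAs are Val, Leu, and Ile — aliphatic side chains with a branch point.
Matching residues: V2, I12, L13, I14, V15, V17, L18, V19, L23.

9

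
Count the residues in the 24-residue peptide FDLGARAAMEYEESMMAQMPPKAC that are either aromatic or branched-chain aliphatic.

Aromatic: F, W, Y. Branched-chain aliphatic: I, L, V.
Aromatic residues here: F1, Y11 (2).
Branched-chain aliphatic residues here: L3 (1).
The two groups share no amino acid, so total = 2 + 1 = 3.

3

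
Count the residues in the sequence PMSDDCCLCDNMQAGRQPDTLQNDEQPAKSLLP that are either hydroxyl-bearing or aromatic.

3

Hydroxyl-bearing: S, T, Y. Aromatic: F, W, Y.
Hydroxyl-bearing residues here: S3, T20, S30 (3).
Aromatic residues here: none (0).
(Y belongs to both groups, but none appear in this sequence.) Total = 3 + 0 = 3.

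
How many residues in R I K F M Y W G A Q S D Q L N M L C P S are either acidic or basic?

3

Acidic: D, E. Basic: H, K, R.
Acidic residues here: D12 (1).
Basic residues here: R1, K3 (2).
The two groups share no amino acid, so total = 1 + 2 = 3.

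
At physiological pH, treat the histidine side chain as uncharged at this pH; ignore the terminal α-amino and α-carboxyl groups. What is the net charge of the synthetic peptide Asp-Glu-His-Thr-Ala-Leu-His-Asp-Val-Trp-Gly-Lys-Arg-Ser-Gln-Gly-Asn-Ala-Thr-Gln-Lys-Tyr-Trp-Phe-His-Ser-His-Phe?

0

At pH ~7.4 the Lys and Arg side chains are protonated (+1), the Asp and Glu side chains are deprotonated (−1), and with His taken as neutral all other side chains carry no charge.
Positive (K, R): Lys12, Arg13, Lys21 → +3.
Negative (D, E): Asp1, Glu2, Asp8 → −3.
Net charge = (+3) + (−3) = 0.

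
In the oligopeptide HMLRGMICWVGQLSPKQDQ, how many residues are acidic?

Aspartate (D) and glutamate (E) have carboxylic-acid side chains and are the acidic amino acids.
Matching residues: D18.

1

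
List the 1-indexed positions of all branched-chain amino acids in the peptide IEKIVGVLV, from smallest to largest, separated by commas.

1, 4, 5, 7, 8, 9

V, L, and I make up the branched-chain aliphatic group.
Matching residues: I1, I4, V5, V7, L8, V9.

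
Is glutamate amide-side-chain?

No

The amide-side-chain residues are Asn (N) and Gln (Q).
Glutamate is not in this group.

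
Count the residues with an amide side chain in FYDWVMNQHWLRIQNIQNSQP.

Asparagine (N) and glutamine (Q) have uncharged amide side chains.
Matching residues: N7, Q8, Q14, N15, Q17, N18, Q20.

7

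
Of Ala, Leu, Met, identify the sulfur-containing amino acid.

The sulfur-bearing residues are cysteine (–SH) and methionine (–S–CH₃).
Of the listed options, only Met belongs to this group.

Met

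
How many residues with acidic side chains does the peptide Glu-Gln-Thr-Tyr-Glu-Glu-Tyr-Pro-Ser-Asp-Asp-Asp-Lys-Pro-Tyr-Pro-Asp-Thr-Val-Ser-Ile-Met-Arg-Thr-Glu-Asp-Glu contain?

10

Aspartate (D) and glutamate (E) have carboxylic-acid side chains and are the acidic amino acids.
Matching residues: Glu1, Glu5, Glu6, Asp10, Asp11, Asp12, Asp17, Glu25, Asp26, Glu27.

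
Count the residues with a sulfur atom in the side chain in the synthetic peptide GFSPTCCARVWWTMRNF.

Cysteine (C, thiol) and methionine (M, thioether) are the two sulfur-containing amino acids.
Matching residues: C6, C7, M14.

3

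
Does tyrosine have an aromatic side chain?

F, W, and Y each carry an aromatic ring on the side chain.
Tyrosine is in this group.

Yes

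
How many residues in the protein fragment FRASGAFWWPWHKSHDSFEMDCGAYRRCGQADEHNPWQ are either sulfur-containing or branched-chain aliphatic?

Sulfur-containing: C, M. Branched-chain aliphatic: I, L, V.
Sulfur-containing residues here: M20, C22, C28 (3).
Branched-chain aliphatic residues here: none (0).
The two groups share no amino acid, so total = 3 + 0 = 3.

3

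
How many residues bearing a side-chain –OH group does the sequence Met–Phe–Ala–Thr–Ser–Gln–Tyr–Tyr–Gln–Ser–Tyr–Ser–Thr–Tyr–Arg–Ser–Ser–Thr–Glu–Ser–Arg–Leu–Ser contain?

S, T, and Y are the three residues with a side-chain hydroxyl.
Matching residues: Thr4, Ser5, Tyr7, Tyr8, Ser10, Tyr11, Ser12, Thr13, Tyr14, Ser16, Ser17, Thr18, Ser20, Ser23.

14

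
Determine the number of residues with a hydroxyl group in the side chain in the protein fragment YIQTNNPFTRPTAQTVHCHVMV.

The –OH-bearing residues are Ser, Thr (aliphatic alcohols), and Tyr (phenol).
Matching residues: Y1, T4, T9, T12, T15.

5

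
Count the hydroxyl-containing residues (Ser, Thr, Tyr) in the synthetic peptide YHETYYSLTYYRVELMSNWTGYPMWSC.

Matching residues: Y1, T4, Y5, Y6, S7, T9, Y10, Y11, S17, T20, Y22, S26.

12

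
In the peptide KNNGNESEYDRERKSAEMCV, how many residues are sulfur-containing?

2

Only Cys (C) and Met (M) have a sulfur atom in the side chain.
Matching residues: M18, C19.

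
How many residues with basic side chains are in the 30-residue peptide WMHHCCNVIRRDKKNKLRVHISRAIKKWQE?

Lysine (K), arginine (R), and histidine (H) have basic, nitrogen-containing side chains.
Matching residues: H3, H4, R10, R11, K13, K14, K16, R18, H20, R23, K26, K27.

12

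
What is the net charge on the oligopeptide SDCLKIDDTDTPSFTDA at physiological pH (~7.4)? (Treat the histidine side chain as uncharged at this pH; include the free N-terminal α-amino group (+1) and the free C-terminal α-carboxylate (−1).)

-4

Near pH 7.4, K and R contribute +1 each, D and E contribute −1 each, and every other side chain (His included, as stated) is uncharged.
Positive (K, R): K5 → +1.
Negative (D, E): D2, D7, D8, D10, D16 → −5.
The N-terminus (+1) and C-terminus (−1) cancel.
Net charge = (+1) + (−5) = −4.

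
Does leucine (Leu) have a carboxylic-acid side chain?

The acidic residues are Asp (D) and Glu (E), whose side chains end in a carboxylate group.
Leucine is not in this group.

No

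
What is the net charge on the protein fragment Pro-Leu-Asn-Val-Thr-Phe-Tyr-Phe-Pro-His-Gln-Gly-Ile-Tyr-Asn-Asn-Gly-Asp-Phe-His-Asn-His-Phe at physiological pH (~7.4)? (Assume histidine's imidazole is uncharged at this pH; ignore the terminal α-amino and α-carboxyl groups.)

-1

At pH ~7.4 the Lys and Arg side chains are protonated (+1), the Asp and Glu side chains are deprotonated (−1), and with His taken as neutral all other side chains carry no charge.
Positive (K, R): none → +0.
Negative (D, E): Asp18 → −1.
Net charge = (+0) + (−1) = −1.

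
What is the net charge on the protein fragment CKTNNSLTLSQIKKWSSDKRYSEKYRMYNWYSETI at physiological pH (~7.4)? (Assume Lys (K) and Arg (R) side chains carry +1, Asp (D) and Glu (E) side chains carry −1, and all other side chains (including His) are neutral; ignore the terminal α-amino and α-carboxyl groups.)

+4

Positive (K, R): K2, K13, K14, K19, R20, K24, R26 → +7.
Negative (D, E): D18, E23, E33 → −3.
Net charge = (+7) + (−3) = +4.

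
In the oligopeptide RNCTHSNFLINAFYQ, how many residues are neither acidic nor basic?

13

Acidic: D, E. Basic: K, R, H. All other residues are neither.
Matching residues: N2, C3, T4, S6, N7, F8, L9, I10, N11, A12, F13, Y14, Q15.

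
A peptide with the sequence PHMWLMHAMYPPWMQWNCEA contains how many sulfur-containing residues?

5

Only Cys (C) and Met (M) have a sulfur atom in the side chain.
Matching residues: M3, M6, M9, M14, C18.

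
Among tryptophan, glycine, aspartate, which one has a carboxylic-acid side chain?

The acidic residues are Asp (D) and Glu (E), whose side chains end in a carboxylate group.
Of the listed options, only aspartate belongs to this group.

aspartate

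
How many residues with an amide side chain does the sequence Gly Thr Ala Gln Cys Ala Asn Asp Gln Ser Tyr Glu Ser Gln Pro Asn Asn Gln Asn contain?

8

The amide-side-chain residues are Asn (N) and Gln (Q).
Matching residues: Gln4, Asn7, Gln9, Gln14, Asn16, Asn17, Gln18, Asn19.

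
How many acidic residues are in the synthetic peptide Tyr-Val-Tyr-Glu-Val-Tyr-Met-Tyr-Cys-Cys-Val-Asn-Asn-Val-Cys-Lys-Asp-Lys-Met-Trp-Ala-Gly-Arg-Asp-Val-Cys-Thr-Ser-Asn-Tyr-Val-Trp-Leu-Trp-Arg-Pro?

Aspartate (D) and glutamate (E) have carboxylic-acid side chains and are the acidic amino acids.
Matching residues: Glu4, Asp17, Asp24.

3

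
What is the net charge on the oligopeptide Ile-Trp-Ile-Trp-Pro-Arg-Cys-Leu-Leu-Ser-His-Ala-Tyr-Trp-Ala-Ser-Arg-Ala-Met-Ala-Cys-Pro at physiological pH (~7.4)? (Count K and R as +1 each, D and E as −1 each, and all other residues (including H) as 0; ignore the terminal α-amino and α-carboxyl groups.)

Positive (K, R): Arg6, Arg17 → +2.
Negative (D, E): none → −0.
Net charge = (+2) + (−0) = +2.

+2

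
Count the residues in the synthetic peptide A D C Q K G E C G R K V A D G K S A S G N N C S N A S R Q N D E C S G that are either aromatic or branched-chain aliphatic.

Aromatic: F, W, Y. Branched-chain aliphatic: I, L, V.
Aromatic residues here: none (0).
Branched-chain aliphatic residues here: V12 (1).
The two groups share no amino acid, so total = 0 + 1 = 1.

1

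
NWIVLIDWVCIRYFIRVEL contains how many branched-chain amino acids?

9

The BCAAs are Val, Leu, and Ile — aliphatic side chains with a branch point.
Matching residues: I3, V4, L5, I6, V9, I11, I15, V17, L19.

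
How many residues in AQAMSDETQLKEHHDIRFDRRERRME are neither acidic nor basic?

11

Acidic: D, E. Basic: K, R, H. All other residues are neither.
Matching residues: A1, Q2, A3, M4, S5, T8, Q9, L10, I16, F18, M25.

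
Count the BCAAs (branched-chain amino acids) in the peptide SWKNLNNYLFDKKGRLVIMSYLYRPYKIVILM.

V, L, and I make up the branched-chain aliphatic group.
Matching residues: L5, L9, L16, V17, I18, L22, I28, V29, I30, L31.

10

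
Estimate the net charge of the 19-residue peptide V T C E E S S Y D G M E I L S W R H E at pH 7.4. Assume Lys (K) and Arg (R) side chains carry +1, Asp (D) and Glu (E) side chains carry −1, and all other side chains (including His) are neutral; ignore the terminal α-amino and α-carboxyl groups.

-4

Positive (K, R): R17 → +1.
Negative (D, E): E4, E5, D9, E12, E19 → −5.
Net charge = (+1) + (−5) = −4.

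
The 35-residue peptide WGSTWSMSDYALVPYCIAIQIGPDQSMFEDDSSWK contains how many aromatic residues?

Phenylalanine (F), tryptophan (W), and tyrosine (Y) have aromatic ring side chains.
Matching residues: W1, W5, Y10, Y15, F28, W34.

6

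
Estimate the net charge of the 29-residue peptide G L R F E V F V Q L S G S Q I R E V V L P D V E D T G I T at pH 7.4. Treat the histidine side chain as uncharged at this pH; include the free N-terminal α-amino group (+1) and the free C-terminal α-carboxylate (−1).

The side chains ionized at physiological pH are Lys/Arg (+1) and Asp/Glu (−1); with His treated as neutral, nothing else contributes.
Positive (K, R): R3, R16 → +2.
Negative (D, E): E5, E17, D22, E24, D25 → −5.
The N-terminus (+1) and C-terminus (−1) cancel.
Net charge = (+2) + (−5) = −3.

-3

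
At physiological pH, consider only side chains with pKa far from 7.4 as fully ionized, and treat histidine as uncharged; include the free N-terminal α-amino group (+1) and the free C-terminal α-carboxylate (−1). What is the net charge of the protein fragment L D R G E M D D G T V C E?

Near pH 7.4, K and R contribute +1 each, D and E contribute −1 each, and every other side chain (His included, as stated) is uncharged.
Positive (K, R): R3 → +1.
Negative (D, E): D2, E5, D7, D8, E13 → −5.
The N-terminus (+1) and C-terminus (−1) cancel.
Net charge = (+1) + (−5) = −4.

-4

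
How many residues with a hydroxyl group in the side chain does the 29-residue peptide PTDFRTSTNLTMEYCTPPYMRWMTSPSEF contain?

11

S, T, and Y are the three residues with a side-chain hydroxyl.
Matching residues: T2, T6, S7, T8, T11, Y14, T16, Y19, T24, S25, S27.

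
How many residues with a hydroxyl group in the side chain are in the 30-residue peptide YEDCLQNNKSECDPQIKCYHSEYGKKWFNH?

The –OH-bearing residues are Ser, Thr (aliphatic alcohols), and Tyr (phenol).
Matching residues: Y1, S10, Y19, S21, Y23.

5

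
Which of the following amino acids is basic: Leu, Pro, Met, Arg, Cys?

Arg

The basic amino acids are Lys (K), Arg (R), and His (H).
Of the listed options, only Arg belongs to this group.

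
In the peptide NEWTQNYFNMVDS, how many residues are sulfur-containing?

Only Cys (C) and Met (M) have a sulfur atom in the side chain.
Matching residues: M10.

1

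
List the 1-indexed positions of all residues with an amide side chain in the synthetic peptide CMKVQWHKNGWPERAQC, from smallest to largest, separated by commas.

Only N (asparagine) and Q (glutamine) carry a side-chain carboxamide.
Matching residues: Q5, N9, Q16.

5, 9, 16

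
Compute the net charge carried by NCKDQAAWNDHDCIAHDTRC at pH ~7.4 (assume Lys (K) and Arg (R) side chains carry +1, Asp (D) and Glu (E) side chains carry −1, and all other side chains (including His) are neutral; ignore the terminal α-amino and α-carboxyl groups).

Positive (K, R): K3, R19 → +2.
Negative (D, E): D4, D10, D12, D17 → −4.
Net charge = (+2) + (−4) = −2.

-2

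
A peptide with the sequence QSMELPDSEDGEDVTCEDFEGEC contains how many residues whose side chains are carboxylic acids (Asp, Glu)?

Matching residues: E4, D7, E9, D10, E12, D13, E17, D18, E20, E22.

10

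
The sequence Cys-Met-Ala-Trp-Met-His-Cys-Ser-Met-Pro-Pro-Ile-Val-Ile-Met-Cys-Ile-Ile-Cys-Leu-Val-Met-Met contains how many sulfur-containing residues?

10

Cysteine (C, thiol) and methionine (M, thioether) are the two sulfur-containing amino acids.
Matching residues: Cys1, Met2, Met5, Cys7, Met9, Met15, Cys16, Cys19, Met22, Met23.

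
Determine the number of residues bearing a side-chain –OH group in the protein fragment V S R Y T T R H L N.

Serine (S), threonine (T), and tyrosine (Y) each carry a hydroxyl group on the side chain.
Matching residues: S2, Y4, T5, T6.

4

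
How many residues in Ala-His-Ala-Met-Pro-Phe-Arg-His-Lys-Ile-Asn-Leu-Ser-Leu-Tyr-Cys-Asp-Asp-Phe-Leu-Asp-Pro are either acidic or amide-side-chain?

4

Acidic: D, E. Amide-side-chain: N, Q.
Acidic residues here: Asp17, Asp18, Asp21 (3).
Amide-side-chain residues here: Asn11 (1).
The two groups share no amino acid, so total = 3 + 1 = 4.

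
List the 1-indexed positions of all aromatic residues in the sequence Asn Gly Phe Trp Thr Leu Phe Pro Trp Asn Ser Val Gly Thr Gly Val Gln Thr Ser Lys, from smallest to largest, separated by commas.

The aromatic amino acids are Phe (F, benzyl), Trp (W, indole), and Tyr (Y, phenol).
Matching residues: Phe3, Trp4, Phe7, Trp9.

3, 4, 7, 9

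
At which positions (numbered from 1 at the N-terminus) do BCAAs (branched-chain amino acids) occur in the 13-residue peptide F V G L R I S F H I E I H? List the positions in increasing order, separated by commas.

2, 4, 6, 10, 12

Valine (V), leucine (L), and isoleucine (I) are the branched-chain amino acids.
Matching residues: V2, L4, I6, I10, I12.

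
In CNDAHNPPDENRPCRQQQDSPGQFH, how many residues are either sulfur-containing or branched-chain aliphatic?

Sulfur-containing: C, M. Branched-chain aliphatic: I, L, V.
Sulfur-containing residues here: C1, C14 (2).
Branched-chain aliphatic residues here: none (0).
The two groups share no amino acid, so total = 2 + 0 = 2.

2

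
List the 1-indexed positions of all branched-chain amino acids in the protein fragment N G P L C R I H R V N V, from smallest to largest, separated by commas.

The BCAAs are Val, Leu, and Ile — aliphatic side chains with a branch point.
Matching residues: L4, I7, V10, V12.

4, 7, 10, 12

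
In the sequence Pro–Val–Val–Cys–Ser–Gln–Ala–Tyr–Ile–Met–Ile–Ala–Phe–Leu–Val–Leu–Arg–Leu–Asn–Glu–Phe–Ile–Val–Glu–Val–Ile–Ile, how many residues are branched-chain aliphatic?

13

V, L, and I make up the branched-chain aliphatic group.
Matching residues: Val2, Val3, Ile9, Ile11, Leu14, Val15, Leu16, Leu18, Ile22, Val23, Val25, Ile26, Ile27.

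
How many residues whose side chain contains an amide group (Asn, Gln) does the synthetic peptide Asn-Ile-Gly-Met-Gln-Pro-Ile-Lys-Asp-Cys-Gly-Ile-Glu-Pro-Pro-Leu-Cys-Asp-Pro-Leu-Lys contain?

Matching residues: Asn1, Gln5.

2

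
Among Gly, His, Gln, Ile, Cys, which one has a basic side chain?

His

Lysine (K), arginine (R), and histidine (H) have basic, nitrogen-containing side chains.
Of the listed options, only His belongs to this group.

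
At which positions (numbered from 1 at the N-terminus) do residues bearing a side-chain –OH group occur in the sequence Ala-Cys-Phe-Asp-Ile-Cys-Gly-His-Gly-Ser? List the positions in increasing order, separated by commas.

Serine (S), threonine (T), and tyrosine (Y) each carry a hydroxyl group on the side chain.
Matching residues: Ser10.

10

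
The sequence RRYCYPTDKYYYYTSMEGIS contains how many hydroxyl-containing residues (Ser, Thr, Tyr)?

10

Matching residues: Y3, Y5, T7, Y10, Y11, Y12, Y13, T14, S15, S20.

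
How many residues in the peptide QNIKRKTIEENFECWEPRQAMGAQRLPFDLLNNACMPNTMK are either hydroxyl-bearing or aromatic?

5

Hydroxyl-bearing: S, T, Y. Aromatic: F, W, Y.
Hydroxyl-bearing residues here: T7, T39 (2).
Aromatic residues here: F12, W15, F28 (3).
(Y belongs to both groups, but none appear in this sequence.) Total = 2 + 3 = 5.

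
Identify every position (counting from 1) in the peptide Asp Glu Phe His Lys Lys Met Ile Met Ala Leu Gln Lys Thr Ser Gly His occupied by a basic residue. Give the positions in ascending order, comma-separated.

4, 5, 6, 13, 17

The basic amino acids are Lys (K), Arg (R), and His (H).
Matching residues: His4, Lys5, Lys6, Lys13, His17.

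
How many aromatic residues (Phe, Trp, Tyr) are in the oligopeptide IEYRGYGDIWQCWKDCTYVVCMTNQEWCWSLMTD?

Matching residues: Y3, Y6, W10, W13, Y18, W27, W29.

7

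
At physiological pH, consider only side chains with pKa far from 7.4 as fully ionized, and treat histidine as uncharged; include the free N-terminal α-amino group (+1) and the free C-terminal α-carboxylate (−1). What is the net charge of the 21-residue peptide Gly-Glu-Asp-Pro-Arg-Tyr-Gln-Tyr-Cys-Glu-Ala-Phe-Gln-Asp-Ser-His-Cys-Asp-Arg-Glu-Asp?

-5

The side chains ionized at physiological pH are Lys/Arg (+1) and Asp/Glu (−1); with His treated as neutral, nothing else contributes.
Positive (K, R): Arg5, Arg19 → +2.
Negative (D, E): Glu2, Asp3, Glu10, Asp14, Asp18, Glu20, Asp21 → −7.
The N-terminus (+1) and C-terminus (−1) cancel.
Net charge = (+2) + (−7) = −5.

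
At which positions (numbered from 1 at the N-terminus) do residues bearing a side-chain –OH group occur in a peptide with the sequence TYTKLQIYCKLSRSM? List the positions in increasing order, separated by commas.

S, T, and Y are the three residues with a side-chain hydroxyl.
Matching residues: T1, Y2, T3, Y8, S12, S14.

1, 2, 3, 8, 12, 14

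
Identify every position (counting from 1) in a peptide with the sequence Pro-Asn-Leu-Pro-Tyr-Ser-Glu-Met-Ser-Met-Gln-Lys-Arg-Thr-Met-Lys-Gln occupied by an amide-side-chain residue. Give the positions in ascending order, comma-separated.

Only N (asparagine) and Q (glutamine) carry a side-chain carboxamide.
Matching residues: Asn2, Gln11, Gln17.

2, 11, 17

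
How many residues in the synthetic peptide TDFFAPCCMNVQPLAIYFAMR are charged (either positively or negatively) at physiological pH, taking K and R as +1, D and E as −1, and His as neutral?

Charged side chains at pH ~7.4: K, R (positive); D, E (negative).
Matching residues: D2, R21.

2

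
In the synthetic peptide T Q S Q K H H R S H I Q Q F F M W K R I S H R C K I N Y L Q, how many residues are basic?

Lysine (K), arginine (R), and histidine (H) have basic, nitrogen-containing side chains.
Matching residues: K5, H6, H7, R8, H10, K18, R19, H22, R23, K25.

10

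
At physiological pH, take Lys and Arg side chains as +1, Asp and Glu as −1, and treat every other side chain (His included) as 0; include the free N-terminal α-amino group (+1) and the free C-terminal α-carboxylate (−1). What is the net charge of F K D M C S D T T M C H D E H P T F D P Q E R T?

-4

Positive (K, R): K2, R23 → +2.
Negative (D, E): D3, D7, D13, E14, D19, E22 → −6.
The N-terminus (+1) and C-terminus (−1) cancel.
Net charge = (+2) + (−6) = −4.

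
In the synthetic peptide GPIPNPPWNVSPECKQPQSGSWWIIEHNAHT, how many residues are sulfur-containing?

The sulfur-bearing residues are cysteine (–SH) and methionine (–S–CH₃).
Matching residues: C14.

1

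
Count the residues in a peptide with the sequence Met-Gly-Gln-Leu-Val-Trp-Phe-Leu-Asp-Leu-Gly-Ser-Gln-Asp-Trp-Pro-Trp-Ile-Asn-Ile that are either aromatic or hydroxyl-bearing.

Aromatic: F, W, Y. Hydroxyl-bearing: S, T, Y.
Aromatic residues here: Trp6, Phe7, Trp15, Trp17 (4).
Hydroxyl-bearing residues here: Ser12 (1).
(Y belongs to both groups, but none appear in this sequence.) Total = 4 + 1 = 5.

5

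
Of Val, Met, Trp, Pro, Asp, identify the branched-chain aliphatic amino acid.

Val

Valine (V), leucine (L), and isoleucine (I) are the branched-chain amino acids.
Of the listed options, only Val belongs to this group.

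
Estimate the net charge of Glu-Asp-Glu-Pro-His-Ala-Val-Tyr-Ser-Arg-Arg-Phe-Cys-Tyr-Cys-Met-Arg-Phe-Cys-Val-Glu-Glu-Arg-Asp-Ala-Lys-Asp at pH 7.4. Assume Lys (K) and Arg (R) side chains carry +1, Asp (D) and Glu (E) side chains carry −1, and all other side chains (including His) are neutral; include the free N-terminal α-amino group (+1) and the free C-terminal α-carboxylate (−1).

-2

Positive (K, R): Arg10, Arg11, Arg17, Arg23, Lys26 → +5.
Negative (D, E): Glu1, Asp2, Glu3, Glu21, Glu22, Asp24, Asp27 → −7.
The N-terminus (+1) and C-terminus (−1) cancel.
Net charge = (+5) + (−7) = −2.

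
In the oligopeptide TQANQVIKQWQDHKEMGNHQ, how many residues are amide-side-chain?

7

Only N (asparagine) and Q (glutamine) carry a side-chain carboxamide.
Matching residues: Q2, N4, Q5, Q9, Q11, N18, Q20.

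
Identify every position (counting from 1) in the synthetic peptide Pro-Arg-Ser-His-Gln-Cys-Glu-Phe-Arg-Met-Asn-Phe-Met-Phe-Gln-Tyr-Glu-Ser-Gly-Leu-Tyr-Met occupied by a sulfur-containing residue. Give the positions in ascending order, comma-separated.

The sulfur-bearing residues are cysteine (–SH) and methionine (–S–CH₃).
Matching residues: Cys6, Met10, Met13, Met22.

6, 10, 13, 22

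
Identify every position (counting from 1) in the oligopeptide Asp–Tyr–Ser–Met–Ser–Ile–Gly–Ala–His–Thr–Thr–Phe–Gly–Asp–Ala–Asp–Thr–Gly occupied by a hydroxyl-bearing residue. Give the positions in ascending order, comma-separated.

Matching residues: Tyr2, Ser3, Ser5, Thr10, Thr11, Thr17.

2, 3, 5, 10, 11, 17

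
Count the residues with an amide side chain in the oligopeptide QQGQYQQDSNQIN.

8

The amide-side-chain residues are Asn (N) and Gln (Q).
Matching residues: Q1, Q2, Q4, Q6, Q7, N10, Q11, N13.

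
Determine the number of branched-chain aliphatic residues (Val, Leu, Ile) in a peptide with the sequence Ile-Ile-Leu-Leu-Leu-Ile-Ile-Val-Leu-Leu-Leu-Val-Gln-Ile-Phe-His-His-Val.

14

Matching residues: Ile1, Ile2, Leu3, Leu4, Leu5, Ile6, Ile7, Val8, Leu9, Leu10, Leu11, Val12, Ile14, Val18.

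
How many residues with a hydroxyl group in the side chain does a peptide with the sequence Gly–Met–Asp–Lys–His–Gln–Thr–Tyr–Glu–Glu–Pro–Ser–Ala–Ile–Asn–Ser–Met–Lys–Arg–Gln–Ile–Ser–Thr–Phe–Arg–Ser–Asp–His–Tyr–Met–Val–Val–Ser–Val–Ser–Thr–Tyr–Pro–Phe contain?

Serine (S), threonine (T), and tyrosine (Y) each carry a hydroxyl group on the side chain.
Matching residues: Thr7, Tyr8, Ser12, Ser16, Ser22, Thr23, Ser26, Tyr29, Ser33, Ser35, Thr36, Tyr37.

12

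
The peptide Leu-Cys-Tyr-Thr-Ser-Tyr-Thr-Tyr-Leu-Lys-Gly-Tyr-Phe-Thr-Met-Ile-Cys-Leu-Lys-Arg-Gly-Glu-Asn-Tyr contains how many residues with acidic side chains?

1

Aspartate (D) and glutamate (E) have carboxylic-acid side chains and are the acidic amino acids.
Matching residues: Glu22.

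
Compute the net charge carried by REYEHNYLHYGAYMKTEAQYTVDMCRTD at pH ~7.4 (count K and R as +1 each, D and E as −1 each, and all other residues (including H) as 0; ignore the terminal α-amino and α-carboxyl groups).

-2

Positive (K, R): R1, K15, R26 → +3.
Negative (D, E): E2, E4, E17, D23, D28 → −5.
Net charge = (+3) + (−5) = −2.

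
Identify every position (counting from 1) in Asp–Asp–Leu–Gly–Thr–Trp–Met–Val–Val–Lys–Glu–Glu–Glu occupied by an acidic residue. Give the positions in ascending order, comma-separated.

Aspartate (D) and glutamate (E) have carboxylic-acid side chains and are the acidic amino acids.
Matching residues: Asp1, Asp2, Glu11, Glu12, Glu13.

1, 2, 11, 12, 13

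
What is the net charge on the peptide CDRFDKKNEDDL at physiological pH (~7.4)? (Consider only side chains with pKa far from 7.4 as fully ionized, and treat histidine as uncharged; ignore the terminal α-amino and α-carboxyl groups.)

-2

The side chains ionized at physiological pH are Lys/Arg (+1) and Asp/Glu (−1); with His treated as neutral, nothing else contributes.
Positive (K, R): R3, K6, K7 → +3.
Negative (D, E): D2, D5, E9, D10, D11 → −5.
Net charge = (+3) + (−5) = −2.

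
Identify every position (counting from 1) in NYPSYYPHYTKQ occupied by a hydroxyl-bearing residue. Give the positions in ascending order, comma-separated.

2, 4, 5, 6, 9, 10

S, T, and Y are the three residues with a side-chain hydroxyl.
Matching residues: Y2, S4, Y5, Y6, Y9, T10.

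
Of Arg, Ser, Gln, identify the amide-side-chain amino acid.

Only N (asparagine) and Q (glutamine) carry a side-chain carboxamide.
Of the listed options, only Gln belongs to this group.

Gln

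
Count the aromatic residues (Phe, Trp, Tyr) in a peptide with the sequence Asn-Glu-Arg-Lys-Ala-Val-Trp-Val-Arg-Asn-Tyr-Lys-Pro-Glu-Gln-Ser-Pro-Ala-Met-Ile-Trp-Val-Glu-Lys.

Matching residues: Trp7, Tyr11, Trp21.

3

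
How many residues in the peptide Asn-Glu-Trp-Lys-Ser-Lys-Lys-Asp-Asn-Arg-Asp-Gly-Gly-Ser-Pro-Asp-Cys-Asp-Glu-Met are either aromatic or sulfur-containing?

Aromatic: F, W, Y. Sulfur-containing: C, M.
Aromatic residues here: Trp3 (1).
Sulfur-containing residues here: Cys17, Met20 (2).
The two groups share no amino acid, so total = 1 + 2 = 3.

3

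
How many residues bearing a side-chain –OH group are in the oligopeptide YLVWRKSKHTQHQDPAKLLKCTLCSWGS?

6

The –OH-bearing residues are Ser, Thr (aliphatic alcohols), and Tyr (phenol).
Matching residues: Y1, S7, T10, T22, S25, S28.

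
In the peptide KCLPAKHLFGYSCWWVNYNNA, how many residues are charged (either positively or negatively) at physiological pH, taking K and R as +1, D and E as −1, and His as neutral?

2

Charged side chains at pH ~7.4: K, R (positive); D, E (negative).
Matching residues: K1, K6.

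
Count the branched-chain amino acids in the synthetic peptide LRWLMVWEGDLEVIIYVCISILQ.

V, L, and I make up the branched-chain aliphatic group.
Matching residues: L1, L4, V6, L11, V13, I14, I15, V17, I19, I21, L22.

11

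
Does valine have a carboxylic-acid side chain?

No

Aspartate (D) and glutamate (E) have carboxylic-acid side chains and are the acidic amino acids.
Valine is not in this group.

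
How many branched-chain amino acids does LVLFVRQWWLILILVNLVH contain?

V, L, and I make up the branched-chain aliphatic group.
Matching residues: L1, V2, L3, V5, L10, I11, L12, I13, L14, V15, L17, V18.

12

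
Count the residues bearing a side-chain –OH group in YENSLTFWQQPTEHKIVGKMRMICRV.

4

Serine (S), threonine (T), and tyrosine (Y) each carry a hydroxyl group on the side chain.
Matching residues: Y1, S4, T6, T12.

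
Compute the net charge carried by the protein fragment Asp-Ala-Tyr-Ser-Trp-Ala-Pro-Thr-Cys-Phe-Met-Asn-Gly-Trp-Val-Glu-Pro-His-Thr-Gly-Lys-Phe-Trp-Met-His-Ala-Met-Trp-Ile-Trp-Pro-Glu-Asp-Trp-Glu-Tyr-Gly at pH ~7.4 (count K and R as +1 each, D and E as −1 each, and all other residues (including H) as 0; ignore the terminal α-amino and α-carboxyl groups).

-4

Positive (K, R): Lys21 → +1.
Negative (D, E): Asp1, Glu16, Glu32, Asp33, Glu35 → −5.
Net charge = (+1) + (−5) = −4.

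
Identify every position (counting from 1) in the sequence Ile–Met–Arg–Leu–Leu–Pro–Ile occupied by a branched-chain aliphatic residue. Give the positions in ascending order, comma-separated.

1, 4, 5, 7

V, L, and I make up the branched-chain aliphatic group.
Matching residues: Ile1, Leu4, Leu5, Ile7.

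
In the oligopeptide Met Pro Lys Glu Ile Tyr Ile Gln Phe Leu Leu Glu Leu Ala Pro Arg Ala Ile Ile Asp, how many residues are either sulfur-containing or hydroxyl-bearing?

Sulfur-containing: C, M. Hydroxyl-bearing: S, T, Y.
Sulfur-containing residues here: Met1 (1).
Hydroxyl-bearing residues here: Tyr6 (1).
The two groups share no amino acid, so total = 1 + 1 = 2.

2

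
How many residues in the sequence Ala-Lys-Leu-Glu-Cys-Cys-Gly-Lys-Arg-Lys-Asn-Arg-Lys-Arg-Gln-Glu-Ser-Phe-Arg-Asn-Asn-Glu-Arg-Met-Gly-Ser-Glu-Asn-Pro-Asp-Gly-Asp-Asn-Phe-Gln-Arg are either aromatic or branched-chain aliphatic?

3

Aromatic: F, W, Y. Branched-chain aliphatic: I, L, V.
Aromatic residues here: Phe18, Phe34 (2).
Branched-chain aliphatic residues here: Leu3 (1).
The two groups share no amino acid, so total = 2 + 1 = 3.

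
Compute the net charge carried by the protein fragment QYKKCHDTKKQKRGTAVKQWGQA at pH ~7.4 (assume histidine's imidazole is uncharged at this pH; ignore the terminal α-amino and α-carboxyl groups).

+6

Near pH 7.4, K and R contribute +1 each, D and E contribute −1 each, and every other side chain (His included, as stated) is uncharged.
Positive (K, R): K3, K4, K9, K10, K12, R13, K18 → +7.
Negative (D, E): D7 → −1.
Net charge = (+7) + (−1) = +6.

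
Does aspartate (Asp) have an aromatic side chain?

The aromatic amino acids are Phe (F, benzyl), Trp (W, indole), and Tyr (Y, phenol).
Aspartate is not in this group.

No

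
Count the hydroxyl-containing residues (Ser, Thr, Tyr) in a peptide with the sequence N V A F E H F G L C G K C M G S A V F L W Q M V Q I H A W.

1

Matching residues: S16.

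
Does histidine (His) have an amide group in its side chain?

No

Only N (asparagine) and Q (glutamine) carry a side-chain carboxamide.
Histidine is not in this group.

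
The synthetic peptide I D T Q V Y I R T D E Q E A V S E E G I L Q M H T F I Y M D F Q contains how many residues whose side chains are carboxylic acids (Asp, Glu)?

Matching residues: D2, D10, E11, E13, E17, E18, D30.

7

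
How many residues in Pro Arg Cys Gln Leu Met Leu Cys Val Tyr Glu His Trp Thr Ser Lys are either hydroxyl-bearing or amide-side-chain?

4

Hydroxyl-bearing: S, T, Y. Amide-side-chain: N, Q.
Hydroxyl-bearing residues here: Tyr10, Thr14, Ser15 (3).
Amide-side-chain residues here: Gln4 (1).
The two groups share no amino acid, so total = 3 + 1 = 4.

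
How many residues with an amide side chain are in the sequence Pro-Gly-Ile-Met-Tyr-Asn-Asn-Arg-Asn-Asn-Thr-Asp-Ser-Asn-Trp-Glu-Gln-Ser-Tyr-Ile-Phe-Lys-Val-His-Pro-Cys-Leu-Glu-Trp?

Asparagine (N) and glutamine (Q) have uncharged amide side chains.
Matching residues: Asn6, Asn7, Asn9, Asn10, Asn14, Gln17.

6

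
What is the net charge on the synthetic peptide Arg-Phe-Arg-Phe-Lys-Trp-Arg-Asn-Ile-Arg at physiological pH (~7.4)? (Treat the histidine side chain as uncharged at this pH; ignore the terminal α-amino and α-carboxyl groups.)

+5

Near pH 7.4, K and R contribute +1 each, D and E contribute −1 each, and every other side chain (His included, as stated) is uncharged.
Positive (K, R): Arg1, Arg3, Lys5, Arg7, Arg10 → +5.
Negative (D, E): none → −0.
Net charge = (+5) + (−0) = +5.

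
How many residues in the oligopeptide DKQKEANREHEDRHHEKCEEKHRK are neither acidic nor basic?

Acidic: D, E. Basic: K, R, H. All other residues are neither.
Matching residues: Q3, A6, N7, C18.

4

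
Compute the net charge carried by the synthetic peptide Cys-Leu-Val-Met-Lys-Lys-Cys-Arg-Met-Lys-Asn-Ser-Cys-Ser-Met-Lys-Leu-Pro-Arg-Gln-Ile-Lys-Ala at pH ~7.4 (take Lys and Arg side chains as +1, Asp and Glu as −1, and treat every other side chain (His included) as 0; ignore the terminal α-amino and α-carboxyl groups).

+7

Positive (K, R): Lys5, Lys6, Arg8, Lys10, Lys16, Arg19, Lys22 → +7.
Negative (D, E): none → −0.
Net charge = (+7) + (−0) = +7.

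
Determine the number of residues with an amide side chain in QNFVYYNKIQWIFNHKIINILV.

6

The amide-side-chain residues are Asn (N) and Gln (Q).
Matching residues: Q1, N2, N7, Q10, N14, N19.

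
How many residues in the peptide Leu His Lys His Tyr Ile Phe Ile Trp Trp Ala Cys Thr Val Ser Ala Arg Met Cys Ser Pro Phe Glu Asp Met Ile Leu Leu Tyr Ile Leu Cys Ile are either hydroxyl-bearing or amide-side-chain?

5

Hydroxyl-bearing: S, T, Y. Amide-side-chain: N, Q.
Hydroxyl-bearing residues here: Tyr5, Thr13, Ser15, Ser20, Tyr29 (5).
Amide-side-chain residues here: none (0).
The two groups share no amino acid, so total = 5 + 0 = 5.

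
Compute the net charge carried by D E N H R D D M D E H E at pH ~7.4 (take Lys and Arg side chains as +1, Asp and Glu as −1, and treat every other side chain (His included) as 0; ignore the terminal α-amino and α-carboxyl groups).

-6

Positive (K, R): R5 → +1.
Negative (D, E): D1, E2, D6, D7, D9, E10, E12 → −7.
Net charge = (+1) + (−7) = −6.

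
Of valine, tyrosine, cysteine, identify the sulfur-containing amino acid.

cysteine

The sulfur-bearing residues are cysteine (–SH) and methionine (–S–CH₃).
Of the listed options, only cysteine belongs to this group.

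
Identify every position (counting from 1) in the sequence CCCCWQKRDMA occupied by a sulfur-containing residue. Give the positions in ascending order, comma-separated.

Cysteine (C, thiol) and methionine (M, thioether) are the two sulfur-containing amino acids.
Matching residues: C1, C2, C3, C4, M10.

1, 2, 3, 4, 10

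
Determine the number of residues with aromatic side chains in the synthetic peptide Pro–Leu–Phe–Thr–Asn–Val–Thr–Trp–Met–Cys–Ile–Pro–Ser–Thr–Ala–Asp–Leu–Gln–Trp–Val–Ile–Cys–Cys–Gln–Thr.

3

F, W, and Y each carry an aromatic ring on the side chain.
Matching residues: Phe3, Trp8, Trp19.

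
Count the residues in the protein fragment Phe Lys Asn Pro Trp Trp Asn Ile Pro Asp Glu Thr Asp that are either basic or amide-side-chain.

Basic: H, K, R. Amide-side-chain: N, Q.
Basic residues here: Lys2 (1).
Amide-side-chain residues here: Asn3, Asn7 (2).
The two groups share no amino acid, so total = 1 + 2 = 3.

3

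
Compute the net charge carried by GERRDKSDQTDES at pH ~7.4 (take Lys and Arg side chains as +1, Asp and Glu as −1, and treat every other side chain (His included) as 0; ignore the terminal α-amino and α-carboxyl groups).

-2

Positive (K, R): R3, R4, K6 → +3.
Negative (D, E): E2, D5, D8, D11, E12 → −5.
Net charge = (+3) + (−5) = −2.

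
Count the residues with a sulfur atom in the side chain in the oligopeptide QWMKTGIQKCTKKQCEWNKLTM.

The sulfur-bearing residues are cysteine (–SH) and methionine (–S–CH₃).
Matching residues: M3, C10, C15, M22.

4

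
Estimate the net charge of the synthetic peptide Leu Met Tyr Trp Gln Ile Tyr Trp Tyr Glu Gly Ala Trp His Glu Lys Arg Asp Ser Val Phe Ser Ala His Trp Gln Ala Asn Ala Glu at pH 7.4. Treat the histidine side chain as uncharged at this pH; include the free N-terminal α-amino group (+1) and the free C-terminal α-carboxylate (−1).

Near pH 7.4, K and R contribute +1 each, D and E contribute −1 each, and every other side chain (His included, as stated) is uncharged.
Positive (K, R): Lys16, Arg17 → +2.
Negative (D, E): Glu10, Glu15, Asp18, Glu30 → −4.
The N-terminus (+1) and C-terminus (−1) cancel.
Net charge = (+2) + (−4) = −2.

-2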